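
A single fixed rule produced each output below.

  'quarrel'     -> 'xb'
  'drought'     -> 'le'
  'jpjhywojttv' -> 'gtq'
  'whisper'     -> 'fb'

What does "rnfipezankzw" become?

Each output is the input with this applied: shift every letter 3 places backward in the alphabet (wrapping around), then keep one character in every 3, starting at position 3 (positions 3rd, 6th, 9th, ...).
"rnfipezankzw" → "okcfmbwxkhwt" → "cbkt".

cbkt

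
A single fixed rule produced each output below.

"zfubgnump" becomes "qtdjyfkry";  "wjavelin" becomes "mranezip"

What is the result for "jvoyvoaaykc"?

ognzsczseec

In each case the input is transformed by: shift every letter 4 places forward in the alphabet (wrapping around), then move the last 2 characters to the front (rotate right by 2).
Applying both steps to "jvoyvoaaykc": "nzsczseecog", then "ognzsczseec".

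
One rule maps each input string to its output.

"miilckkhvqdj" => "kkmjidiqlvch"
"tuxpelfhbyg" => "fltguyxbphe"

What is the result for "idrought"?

ouitdhrg

Each output is the input with this applied: take characters alternately from the front and the back (1st, last, 2nd, 2nd-last, ...), then move the last 2 characters to the front (rotate right by 2).
Starting from "idrought": after the first operation, "itdhrgou"; after the second, "ouitdhrg".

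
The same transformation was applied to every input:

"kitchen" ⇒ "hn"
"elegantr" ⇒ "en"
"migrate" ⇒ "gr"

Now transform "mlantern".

The pattern: sort the characters into alphabetical order, then keep one character in every 3, starting at position 3 (positions 3rd, 6th, 9th, ...).
Working it through for "mlantern": intermediate "aelmnnrt", final "ln".

ln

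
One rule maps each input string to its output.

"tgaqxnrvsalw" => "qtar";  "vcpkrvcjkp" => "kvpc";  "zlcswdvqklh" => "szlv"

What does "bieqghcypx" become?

qbxc

In each case the input is transformed by: keep one character in every 3, starting at position 1 (positions 1st, 4th, 7th, ...), then swap each adjacent pair of characters (1↔2, 3↔4, ...).
Starting from "bieqghcypx": after the first operation, "bqcx"; after the second, "qbxc".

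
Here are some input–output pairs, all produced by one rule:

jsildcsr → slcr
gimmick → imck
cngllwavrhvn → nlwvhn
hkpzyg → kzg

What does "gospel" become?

opl

Each output is the input with this applied: swap each adjacent pair of characters (1↔2, 3↔4, ...), then keep every other character starting from the first (positions 1st, 3rd, 5th, ...).
"gospel" → "ogpsle" → "opl".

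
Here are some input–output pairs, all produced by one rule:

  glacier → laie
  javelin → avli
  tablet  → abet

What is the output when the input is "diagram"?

Each output is the input with this applied: double every character, then keep one character in every 3, starting at position 3 (positions 3rd, 6th, 9th, ...).
"diagram" → "ddiiaaggrraamm" → "iara".

iara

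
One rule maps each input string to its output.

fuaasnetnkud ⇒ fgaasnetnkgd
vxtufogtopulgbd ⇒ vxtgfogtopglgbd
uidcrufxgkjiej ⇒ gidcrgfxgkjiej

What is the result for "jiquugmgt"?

In each case the input is transformed by: replace every "u" with "g".
Applying that to "jiquugmgt" gives "jiqgggmgt".

jiqgggmgt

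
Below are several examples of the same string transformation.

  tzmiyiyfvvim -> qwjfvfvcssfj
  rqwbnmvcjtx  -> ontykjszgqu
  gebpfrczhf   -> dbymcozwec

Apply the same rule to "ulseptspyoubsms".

Rule — shift every letter 3 places backward in the alphabet (wrapping around).
So "ulseptspyoubsms" becomes "ripbmqpmvlrypjp".

ripbmqpmvlrypjp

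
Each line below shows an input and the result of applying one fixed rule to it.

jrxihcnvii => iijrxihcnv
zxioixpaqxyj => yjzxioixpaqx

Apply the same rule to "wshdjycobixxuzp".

zpwshdjycobixxu

What's happening: move the last 2 characters to the front (rotate right by 2).
Doing the same to "wshdjycobixxuzp": "zpwshdjycobixxu".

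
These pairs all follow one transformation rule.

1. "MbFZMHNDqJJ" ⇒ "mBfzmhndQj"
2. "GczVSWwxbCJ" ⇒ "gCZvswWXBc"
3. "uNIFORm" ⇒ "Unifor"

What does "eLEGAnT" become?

ElegaN

Looking at the pairs, the operation is to flip the case of every letter, then delete the last character.
"eLEGAnT" → "ElegaNt" → "ElegaN".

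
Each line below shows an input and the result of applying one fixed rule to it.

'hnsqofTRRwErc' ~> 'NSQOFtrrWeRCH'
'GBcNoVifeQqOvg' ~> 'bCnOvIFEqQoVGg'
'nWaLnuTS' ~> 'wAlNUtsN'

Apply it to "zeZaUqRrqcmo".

Looking at the pairs, the operation is to flip the case of every letter, then move the first character to the end.
Working it through for "zeZaUqRrqcmo": intermediate "ZEzAuQrRQCMO", final "EzAuQrRQCMOZ".

EzAuQrRQCMOZ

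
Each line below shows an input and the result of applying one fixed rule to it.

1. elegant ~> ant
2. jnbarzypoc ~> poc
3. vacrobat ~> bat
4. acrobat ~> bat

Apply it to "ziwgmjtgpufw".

ufw

Rule — keep only the last 3 characters.
On "ziwgmjtgpufw" that produces "ufw".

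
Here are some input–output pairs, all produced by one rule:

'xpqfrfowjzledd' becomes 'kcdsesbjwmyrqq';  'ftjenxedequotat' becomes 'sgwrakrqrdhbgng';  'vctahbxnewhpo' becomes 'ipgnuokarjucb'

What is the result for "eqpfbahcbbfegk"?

Looking at the pairs, the operation is to shift every letter 13 places forward in the alphabet (wrapping around) — i.e. ROT13.
So "eqpfbahcbbfegk" becomes "rdcsonupoosrtx".

rdcsonupoosrtx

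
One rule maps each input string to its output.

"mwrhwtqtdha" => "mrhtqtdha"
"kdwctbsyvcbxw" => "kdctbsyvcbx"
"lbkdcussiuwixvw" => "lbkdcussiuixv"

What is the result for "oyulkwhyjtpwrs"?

The rule is to remove every "w".
On "oyulkwhyjtpwrs" that produces "oyulkhyjtprs".

oyulkhyjtprs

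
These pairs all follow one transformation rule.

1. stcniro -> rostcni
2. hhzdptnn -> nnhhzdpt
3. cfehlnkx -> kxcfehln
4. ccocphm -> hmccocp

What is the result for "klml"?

mlkl

What's happening: move the last 2 characters to the front (rotate right by 2).
Doing the same to "klml": "mlkl".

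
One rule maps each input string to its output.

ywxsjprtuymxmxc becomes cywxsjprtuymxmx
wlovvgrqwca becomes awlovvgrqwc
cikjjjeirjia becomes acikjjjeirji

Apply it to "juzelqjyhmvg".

gjuzelqjyhmv

In each case the input is transformed by: move the last character to the front.
Doing the same to "juzelqjyhmvg": "gjuzelqjyhmv".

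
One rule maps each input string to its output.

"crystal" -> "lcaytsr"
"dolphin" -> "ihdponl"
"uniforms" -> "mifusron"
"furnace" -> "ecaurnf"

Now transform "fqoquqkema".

Each output is the input with this applied: sort the characters into reverse alphabetical order, then move the last 3 characters to the front (rotate right by 3).
"fqoquqkema" → "uqqqomkfea" → "feauqqqomk".

feauqqqomk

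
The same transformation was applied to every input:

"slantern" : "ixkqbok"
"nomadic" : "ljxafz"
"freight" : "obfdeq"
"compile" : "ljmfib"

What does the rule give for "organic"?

The rule is to shift every letter 3 places backward in the alphabet (wrapping around), then delete the first character.
"organic" → "lodxkfz" → "odxkfz".
(Check on "slantern": → "pixkqbok" → "ixkqbok" ✓)

odxkfz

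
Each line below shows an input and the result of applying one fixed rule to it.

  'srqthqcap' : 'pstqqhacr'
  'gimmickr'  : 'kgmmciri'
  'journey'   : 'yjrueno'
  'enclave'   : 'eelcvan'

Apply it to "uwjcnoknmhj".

Rule — swap each adjacent pair of characters (1↔2, 3↔4, ...), then swap the first and last characters.
"uwjcnoknmhj" → "wucjonnkhmj" → "jucjonnkhmw".

jucjonnkhmw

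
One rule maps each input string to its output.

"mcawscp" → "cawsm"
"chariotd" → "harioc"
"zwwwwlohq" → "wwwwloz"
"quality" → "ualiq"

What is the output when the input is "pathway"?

athwp

The transformation: delete the last 2 characters, then move the first character to the end.
So "pathway" becomes "athwp".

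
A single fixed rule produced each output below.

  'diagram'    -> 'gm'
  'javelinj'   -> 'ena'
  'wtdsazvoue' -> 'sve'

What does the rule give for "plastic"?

sc

What's happening: move the first 2 characters to the end (rotate left by 2), then keep one character in every 3, starting at position 2 (positions 2nd, 5th, 8th, ...).
Starting from "plastic": after the first operation, "asticpl"; after the second, "sc".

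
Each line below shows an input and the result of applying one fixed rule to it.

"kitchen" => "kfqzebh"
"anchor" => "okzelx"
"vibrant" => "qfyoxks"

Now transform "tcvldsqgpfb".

yzsiapndmcq

The transformation: shift every letter 3 places backward in the alphabet (wrapping around), then swap the first and last characters.
For "tcvldsqgpfb", step one produces "qzsiapndmcy"; step two turns that into "yzsiapndmcq".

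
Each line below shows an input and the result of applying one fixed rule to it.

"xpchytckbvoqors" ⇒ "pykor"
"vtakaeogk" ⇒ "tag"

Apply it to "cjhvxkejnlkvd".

Rule — keep one character in every 3, starting at position 2 (positions 2nd, 5th, 8th, ...).
On "cjhvxkejnlkvd" that produces "jxjk".

jxjk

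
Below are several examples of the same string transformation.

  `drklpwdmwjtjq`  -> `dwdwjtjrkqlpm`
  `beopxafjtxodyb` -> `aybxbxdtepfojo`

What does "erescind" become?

Rule — sort the characters into alphabetical order, then take characters alternately from the front and the back (1st, last, 2nd, 2nd-last, ...).
"erescind" → "cdeeinrs" → "csdrenei".

csdrenei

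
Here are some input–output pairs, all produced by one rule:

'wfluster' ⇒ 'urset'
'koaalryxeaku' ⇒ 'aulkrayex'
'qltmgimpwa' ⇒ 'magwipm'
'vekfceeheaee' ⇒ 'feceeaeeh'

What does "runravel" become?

rlaev

Rule — delete the first 3 characters, then take characters alternately from the front and the back (1st, last, 2nd, 2nd-last, ...).
"runravel" → "ravel" → "rlaev".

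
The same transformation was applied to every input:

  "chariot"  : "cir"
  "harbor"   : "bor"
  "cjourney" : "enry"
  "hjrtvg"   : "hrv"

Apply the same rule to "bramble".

bem

In each case the input is transformed by: sort the characters into alphabetical order, then keep every other character starting from the second (positions 2nd, 4th, 6th, ...).
On "bramble": the first step gives "abbelmr", and the second then gives "bem".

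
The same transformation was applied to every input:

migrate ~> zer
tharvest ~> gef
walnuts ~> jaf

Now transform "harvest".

uig

The transformation: shift every letter 13 places forward in the alphabet (wrapping around) — i.e. ROT13, then keep one character in every 3, starting at position 1 (positions 1st, 4th, 7th, ...).
"harvest" → "uneirfg" → "uig".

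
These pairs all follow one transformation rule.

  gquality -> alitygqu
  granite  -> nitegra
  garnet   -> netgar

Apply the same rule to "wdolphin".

Rule — move the first 3 characters to the end (rotate left by 3).
"wdolphin" → "lphinwdo".

lphinwdo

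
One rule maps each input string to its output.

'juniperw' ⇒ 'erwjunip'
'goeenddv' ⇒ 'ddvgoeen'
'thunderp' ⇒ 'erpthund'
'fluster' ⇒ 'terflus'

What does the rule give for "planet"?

Each output is the input with this applied: move the last 3 characters to the front (rotate right by 3).
So "planet" becomes "netpla".

netpla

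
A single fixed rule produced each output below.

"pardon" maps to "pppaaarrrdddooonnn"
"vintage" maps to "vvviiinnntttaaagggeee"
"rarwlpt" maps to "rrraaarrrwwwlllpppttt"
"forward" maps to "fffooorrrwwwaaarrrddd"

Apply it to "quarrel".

Rule — repeat every character 3 times.
On "quarrel" that produces "qqquuuaaarrrrrreeelll".

qqquuuaaarrrrrreeelll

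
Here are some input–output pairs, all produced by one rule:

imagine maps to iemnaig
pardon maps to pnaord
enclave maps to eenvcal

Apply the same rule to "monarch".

mhocnra

The rule is to take characters alternately from the front and the back (1st, last, 2nd, 2nd-last, ...).
So "monarch" becomes "mhocnra".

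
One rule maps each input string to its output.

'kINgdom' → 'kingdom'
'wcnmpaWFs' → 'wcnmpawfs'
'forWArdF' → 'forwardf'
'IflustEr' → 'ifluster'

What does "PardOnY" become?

Each output is the input with this applied: convert every letter to lowercase.
On "PardOnY" that produces "pardony".

pardony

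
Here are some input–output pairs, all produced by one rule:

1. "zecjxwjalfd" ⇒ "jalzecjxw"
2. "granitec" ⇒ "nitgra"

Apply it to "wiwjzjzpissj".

What's happening: delete the last 2 characters, then move the last 3 characters to the front (rotate right by 3).
Working it through for "wiwjzjzpissj": intermediate "wiwjzjzpis", final "piswiwjzjz".
(Check on "granitec": → "granit" → "nitgra" ✓)

piswiwjzjz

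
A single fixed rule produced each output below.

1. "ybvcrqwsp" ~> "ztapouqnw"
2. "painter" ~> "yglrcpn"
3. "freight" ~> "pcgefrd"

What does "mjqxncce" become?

hovlaack

The rule is to move the first character to the end, then shift every letter 2 places backward in the alphabet (wrapping around).
Doing the same to "mjqxncce": "hovlaack".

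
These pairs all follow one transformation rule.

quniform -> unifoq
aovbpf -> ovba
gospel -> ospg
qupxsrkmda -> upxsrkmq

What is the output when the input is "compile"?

The pattern: delete the last 2 characters, then move the first character to the end.
For "compile", step one produces "compi"; step two turns that into "ompic".
(Check on "aovbpf": → "aovb" → "ovba" ✓)

ompic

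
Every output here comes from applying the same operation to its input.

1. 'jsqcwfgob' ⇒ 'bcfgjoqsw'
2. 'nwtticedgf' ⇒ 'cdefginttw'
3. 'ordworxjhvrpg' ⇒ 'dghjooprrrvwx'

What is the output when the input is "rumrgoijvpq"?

Looking at the pairs, the operation is to sort the characters into alphabetical order.
For "rumrgoijvpq" the result is "gijmopqrruv".

gijmopqrruv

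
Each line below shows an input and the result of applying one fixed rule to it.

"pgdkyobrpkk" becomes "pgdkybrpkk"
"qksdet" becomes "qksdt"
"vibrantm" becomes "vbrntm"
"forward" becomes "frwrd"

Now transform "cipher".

In each case the input is transformed by: remove every vowel.
For "cipher" the result is "cphr".

cphr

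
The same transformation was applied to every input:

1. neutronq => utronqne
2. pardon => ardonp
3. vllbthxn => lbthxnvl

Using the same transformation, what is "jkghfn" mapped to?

What's happening: swap the front and back halves of the string, then move the last 2 characters to the front (rotate right by 2).
So "jkghfn" becomes "kghfnj".

kghfnj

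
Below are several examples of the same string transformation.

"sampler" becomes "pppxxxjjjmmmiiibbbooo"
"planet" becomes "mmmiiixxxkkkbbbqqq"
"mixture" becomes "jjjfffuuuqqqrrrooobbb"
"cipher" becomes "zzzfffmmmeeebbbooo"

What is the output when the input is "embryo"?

bbbjjjyyyooovvvlll

Rule — repeat every character 3 times, then shift every letter 3 places backward in the alphabet (wrapping around).
Applying both steps to "embryo": "eeemmmbbbrrryyyooo", then "bbbjjjyyyooovvvlll".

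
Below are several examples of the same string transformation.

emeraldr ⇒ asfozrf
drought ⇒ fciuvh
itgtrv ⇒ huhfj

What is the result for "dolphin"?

In each case the input is transformed by: shift every letter 12 places backward in the alphabet (wrapping around), then delete the first character.
For "dolphin", step one produces "rczdvwb"; step two turns that into "czdvwb".

czdvwb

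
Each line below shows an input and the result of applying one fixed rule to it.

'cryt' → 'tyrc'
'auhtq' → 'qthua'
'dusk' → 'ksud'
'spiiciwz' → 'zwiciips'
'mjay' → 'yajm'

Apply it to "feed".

The pattern: reverse the string.
On "feed" that produces "deef".

deef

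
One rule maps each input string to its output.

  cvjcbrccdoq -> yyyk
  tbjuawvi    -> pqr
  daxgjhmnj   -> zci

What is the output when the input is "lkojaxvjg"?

hfr

Each output is the input with this applied: shift every letter 4 places backward in the alphabet (wrapping around), then keep one character in every 3, starting at position 1 (positions 1st, 4th, 7th, ...).
Applying both steps to "lkojaxvjg": "hgkfwtrfc", then "hfr".
(Check on "tbjuawvi": → "pxfqwsre" → "pqr" ✓)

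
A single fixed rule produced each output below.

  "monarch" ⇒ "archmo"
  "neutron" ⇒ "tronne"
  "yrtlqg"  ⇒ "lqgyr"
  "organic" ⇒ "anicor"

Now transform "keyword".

wordke

Each output is the input with this applied: move the first 2 characters to the end (rotate left by 2), then delete the first character.
For "keyword", step one produces "ywordke"; step two turns that into "wordke".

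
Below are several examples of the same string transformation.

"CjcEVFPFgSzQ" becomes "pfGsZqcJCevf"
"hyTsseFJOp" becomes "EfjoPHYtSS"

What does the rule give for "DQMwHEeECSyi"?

What's happening: flip the case of every letter, then swap the front and back halves of the string.
On "DQMwHEeECSyi" that produces "EecsYIdqmWhe".
(Check on "hyTsseFJOp": → "HYtSSEfjoP" → "EfjoPHYtSS" ✓)

EecsYIdqmWhe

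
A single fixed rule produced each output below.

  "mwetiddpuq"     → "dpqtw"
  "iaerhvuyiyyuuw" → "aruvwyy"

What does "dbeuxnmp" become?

Each output is the input with this applied: keep every other character starting from the second (positions 2nd, 4th, 6th, ...), then sort the characters into alphabetical order.
"dbeuxnmp" → "bunp" → "bnpu".

bnpu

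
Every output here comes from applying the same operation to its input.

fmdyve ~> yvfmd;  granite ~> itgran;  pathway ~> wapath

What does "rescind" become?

inresc

Looking at the pairs, the operation is to delete the last character, then move the last 2 characters to the front (rotate right by 2).
For "rescind", step one produces "rescin"; step two turns that into "inresc".
(Check on "granite": → "granit" → "itgran" ✓)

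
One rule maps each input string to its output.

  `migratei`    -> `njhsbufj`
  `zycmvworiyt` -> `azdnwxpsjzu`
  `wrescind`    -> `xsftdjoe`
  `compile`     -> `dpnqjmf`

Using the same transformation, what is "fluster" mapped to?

The pattern: shift every letter 1 place forward in the alphabet (wrapping around).
For "fluster" the result is "gmvtufs".

gmvtufs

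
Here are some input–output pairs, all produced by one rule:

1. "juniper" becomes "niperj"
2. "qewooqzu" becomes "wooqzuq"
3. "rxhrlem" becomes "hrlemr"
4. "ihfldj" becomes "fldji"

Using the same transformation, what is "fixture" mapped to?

The pattern: move the first character to the end, then delete the first character.
"fixture" → "ixturef" → "xturef".

xturef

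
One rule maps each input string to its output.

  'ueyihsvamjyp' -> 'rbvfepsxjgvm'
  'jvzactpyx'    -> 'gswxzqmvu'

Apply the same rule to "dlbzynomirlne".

aiywvkljfoikb

The transformation: shift every letter 3 places backward in the alphabet (wrapping around).
Doing the same to "dlbzynomirlne": "aiywvkljfoikb".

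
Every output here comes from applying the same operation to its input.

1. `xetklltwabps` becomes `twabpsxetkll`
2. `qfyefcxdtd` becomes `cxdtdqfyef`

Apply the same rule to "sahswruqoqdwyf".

qoqdwyfsahswru

The transformation: swap the front and back halves of the string.
So "sahswruqoqdwyf" becomes "qoqdwyfsahswru".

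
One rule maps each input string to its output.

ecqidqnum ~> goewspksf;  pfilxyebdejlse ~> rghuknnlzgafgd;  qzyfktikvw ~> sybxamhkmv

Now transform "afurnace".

Each output is the input with this applied: take characters alternately from the front and the back (1st, last, 2nd, 2nd-last, ...), then shift every letter 2 places forward in the alphabet (wrapping around).
Applying both steps to "afurnace": "aefcuarn", then "cghewctp".

cghewctp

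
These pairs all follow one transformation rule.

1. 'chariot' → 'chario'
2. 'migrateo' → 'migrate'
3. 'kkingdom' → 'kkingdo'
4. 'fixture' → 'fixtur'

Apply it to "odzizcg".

odzizc

In each case the input is transformed by: delete the last character.
So "odzizcg" becomes "odzizc".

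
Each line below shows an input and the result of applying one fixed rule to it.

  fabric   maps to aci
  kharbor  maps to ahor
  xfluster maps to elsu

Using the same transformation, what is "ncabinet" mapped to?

acin

The pattern: sort the characters into alphabetical order, then keep every other character starting from the first (positions 1st, 3rd, 5th, ...).
On "ncabinet": the first step gives "abceinnt", and the second then gives "acin".
(Check on "xfluster": → "eflrstux" → "elsu" ✓)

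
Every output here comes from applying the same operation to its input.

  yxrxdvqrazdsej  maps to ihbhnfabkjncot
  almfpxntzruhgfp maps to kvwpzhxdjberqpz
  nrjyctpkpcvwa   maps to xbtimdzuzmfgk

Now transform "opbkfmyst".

yzlupwicd

What's happening: shift every letter 10 places forward in the alphabet (wrapping around).
"opbkfmyst" → "yzlupwicd".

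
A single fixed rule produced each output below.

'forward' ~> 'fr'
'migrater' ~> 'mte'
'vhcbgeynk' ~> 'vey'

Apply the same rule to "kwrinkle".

kkl

In each case the input is transformed by: swap each adjacent pair of characters (1↔2, 3↔4, ...), then keep one character in every 3, starting at position 2 (positions 2nd, 5th, 8th, ...).
Doing the same to "kwrinkle": "kkl".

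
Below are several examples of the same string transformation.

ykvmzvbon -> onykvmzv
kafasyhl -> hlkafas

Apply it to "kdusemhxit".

Each output is the input with this applied: move the last 2 characters to the front (rotate right by 2), then delete the last character.
For "kdusemhxit", step one produces "itkdusemhx"; step two turns that into "itkdusemh".

itkdusemh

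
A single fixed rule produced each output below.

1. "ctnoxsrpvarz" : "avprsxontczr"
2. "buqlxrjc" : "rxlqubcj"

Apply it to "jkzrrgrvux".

The rule is to reverse the string, then move the first 2 characters to the end (rotate left by 2).
"jkzrrgrvux" → "vrgrrzkjxu".

vrgrrzkjxu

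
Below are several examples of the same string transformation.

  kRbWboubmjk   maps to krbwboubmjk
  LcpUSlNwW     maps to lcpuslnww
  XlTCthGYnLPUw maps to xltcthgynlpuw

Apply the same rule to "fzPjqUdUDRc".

fzpjqududrc

Rule — convert every letter to lowercase.
Doing the same to "fzPjqUdUDRc": "fzpjqududrc".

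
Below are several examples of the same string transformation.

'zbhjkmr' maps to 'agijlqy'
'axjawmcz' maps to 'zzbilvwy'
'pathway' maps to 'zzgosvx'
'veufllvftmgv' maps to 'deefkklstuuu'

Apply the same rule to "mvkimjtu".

Rule — sort the characters into alphabetical order, then shift every letter 1 place backward in the alphabet (wrapping around).
"mvkimjtu" → "ijkmmtuv" → "hijllstu".

hijllstu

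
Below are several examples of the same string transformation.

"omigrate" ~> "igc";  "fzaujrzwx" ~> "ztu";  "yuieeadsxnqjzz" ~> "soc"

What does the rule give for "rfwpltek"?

Rule — shift every letter 6 places backward in the alphabet (wrapping around), then keep only the first 3 characters.
Applying both steps to "rfwpltek": "lzqjfnye", then "lzq".

lzq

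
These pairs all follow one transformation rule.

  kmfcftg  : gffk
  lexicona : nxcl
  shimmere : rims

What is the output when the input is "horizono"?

Each output is the input with this applied: keep every other character starting from the first (positions 1st, 3rd, 5th, ...), then swap the first and last characters.
On "horizono": the first step gives "hrzn", and the second then gives "nrzh".

nrzh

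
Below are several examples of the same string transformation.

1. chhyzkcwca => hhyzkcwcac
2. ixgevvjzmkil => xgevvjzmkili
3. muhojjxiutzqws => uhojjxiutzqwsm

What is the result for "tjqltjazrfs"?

jqltjazrfst

The rule is to move the first character to the end.
On "tjqltjazrfs" that produces "jqltjazrfst".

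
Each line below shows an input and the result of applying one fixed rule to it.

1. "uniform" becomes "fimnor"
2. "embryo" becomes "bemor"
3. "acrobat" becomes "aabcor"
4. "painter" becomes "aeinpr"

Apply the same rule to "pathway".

aahptw

The transformation: sort the characters into alphabetical order, then delete the last character.
"pathway" → "aahptwy" → "aahptw".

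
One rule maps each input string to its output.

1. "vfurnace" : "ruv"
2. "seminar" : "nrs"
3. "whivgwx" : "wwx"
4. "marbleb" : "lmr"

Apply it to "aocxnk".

Each output is the input with this applied: sort the characters into alphabetical order, then keep only the last 3 characters.
"aocxnk" → "acknox" → "nox".

nox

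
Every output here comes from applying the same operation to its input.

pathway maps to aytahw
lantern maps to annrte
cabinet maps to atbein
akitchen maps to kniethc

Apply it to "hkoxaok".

kkooxa

Rule — delete the first character, then take characters alternately from the front and the back (1st, last, 2nd, 2nd-last, ...).
Starting from "hkoxaok": after the first operation, "koxaok"; after the second, "kkooxa".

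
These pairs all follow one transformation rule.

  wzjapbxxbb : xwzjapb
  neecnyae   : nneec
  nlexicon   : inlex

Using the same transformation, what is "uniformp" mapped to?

In each case the input is transformed by: delete the last 3 characters, then move the last character to the front.
For "uniformp" the result is "ounif".

ounif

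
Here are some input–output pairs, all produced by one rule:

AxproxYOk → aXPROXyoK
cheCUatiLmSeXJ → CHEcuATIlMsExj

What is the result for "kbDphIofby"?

KBdPHiOFBY

The transformation: flip the case of every letter.
On "kbDphIofby" that produces "KBdPHiOFBY".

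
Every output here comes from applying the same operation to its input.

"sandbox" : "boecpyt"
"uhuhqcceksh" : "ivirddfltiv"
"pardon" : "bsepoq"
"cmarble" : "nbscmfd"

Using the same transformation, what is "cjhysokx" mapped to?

Rule — shift every letter 1 place forward in the alphabet (wrapping around), then move the first character to the end.
On "cjhysokx" that produces "kiztplyd".

kiztplyd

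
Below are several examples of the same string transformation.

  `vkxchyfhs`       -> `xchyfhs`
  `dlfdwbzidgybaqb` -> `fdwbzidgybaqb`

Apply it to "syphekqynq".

phekqynq

Rule — delete the first 2 characters.
On "syphekqynq" that produces "phekqynq".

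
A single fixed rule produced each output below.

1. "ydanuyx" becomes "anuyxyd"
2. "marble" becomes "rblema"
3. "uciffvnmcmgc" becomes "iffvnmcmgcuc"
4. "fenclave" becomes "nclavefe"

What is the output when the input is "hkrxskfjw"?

rxskfjwhk

In each case the input is transformed by: move the first 2 characters to the end (rotate left by 2).
So "hkrxskfjw" becomes "rxskfjwhk".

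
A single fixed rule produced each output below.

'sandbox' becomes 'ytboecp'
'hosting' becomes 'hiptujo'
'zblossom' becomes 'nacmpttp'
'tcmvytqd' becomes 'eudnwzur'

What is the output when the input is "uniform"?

Rule — move the last character to the front, then shift every letter 1 place forward in the alphabet (wrapping around).
On "uniform" that produces "nvojgps".

nvojgps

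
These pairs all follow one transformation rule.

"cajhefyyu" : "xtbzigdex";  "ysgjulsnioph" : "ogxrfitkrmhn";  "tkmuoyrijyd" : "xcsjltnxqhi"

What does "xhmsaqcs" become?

The rule is to shift every letter 1 place backward in the alphabet (wrapping around), then move the last 2 characters to the front (rotate right by 2).
"xhmsaqcs" → "wglrzpbr" → "brwglrzp".

brwglrzp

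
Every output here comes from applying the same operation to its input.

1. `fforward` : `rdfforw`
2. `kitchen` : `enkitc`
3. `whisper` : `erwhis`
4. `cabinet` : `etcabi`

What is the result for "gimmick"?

Looking at the pairs, the operation is to move the last 2 characters to the front (rotate right by 2), then delete the last character.
"gimmick" → "ckgimmi" → "ckgimm".

ckgimm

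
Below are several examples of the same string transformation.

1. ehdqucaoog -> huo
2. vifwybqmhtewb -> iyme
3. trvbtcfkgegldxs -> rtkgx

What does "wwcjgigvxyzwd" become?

The transformation: keep one character in every 3, starting at position 2 (positions 2nd, 5th, 8th, ...).
For "wwcjgigvxyzwd" the result is "wgvz".

wgvz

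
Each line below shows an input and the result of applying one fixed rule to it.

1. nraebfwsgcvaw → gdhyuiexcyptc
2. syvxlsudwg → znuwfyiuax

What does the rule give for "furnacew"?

The pattern: move the first 3 characters to the end (rotate left by 3), then shift every letter 2 places forward in the alphabet (wrapping around).
Starting from "furnacew": after the first operation, "nacewfur"; after the second, "pcegyhwt".
(Check on "nraebfwsgcvaw": → "ebfwsgcvawnra" → "gdhyuiexcyptc" ✓)

pcegyhwt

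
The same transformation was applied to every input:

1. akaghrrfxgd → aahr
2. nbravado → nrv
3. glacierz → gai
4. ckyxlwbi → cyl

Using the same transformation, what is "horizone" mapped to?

hrz

Rule — delete the last 3 characters, then keep every other character starting from the first (positions 1st, 3rd, 5th, ...).
Working it through for "horizone": intermediate "horiz", final "hrz".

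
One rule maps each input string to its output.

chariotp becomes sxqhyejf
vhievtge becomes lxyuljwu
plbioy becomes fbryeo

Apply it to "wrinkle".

The transformation: shift every letter 10 places backward in the alphabet (wrapping around).
Doing the same to "wrinkle": "mhydabu".

mhydabu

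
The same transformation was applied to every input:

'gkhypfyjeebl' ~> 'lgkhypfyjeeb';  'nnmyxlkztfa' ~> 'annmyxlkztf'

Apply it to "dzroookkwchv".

The transformation: move the last character to the front.
For "dzroookkwchv" the result is "vdzroookkwch".

vdzroookkwch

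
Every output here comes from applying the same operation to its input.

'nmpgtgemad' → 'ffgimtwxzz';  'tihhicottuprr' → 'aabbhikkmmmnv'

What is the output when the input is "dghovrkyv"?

adhkoorwz

The rule is to shift every letter 7 places backward in the alphabet (wrapping around), then sort the characters into alphabetical order.
For "dghovrkyv", step one produces "wzahokdro"; step two turns that into "adhkoorwz".
(Check on "tihhicottuprr": → "mbaabvhmmnikk" → "aabbhikkmmmnv" ✓)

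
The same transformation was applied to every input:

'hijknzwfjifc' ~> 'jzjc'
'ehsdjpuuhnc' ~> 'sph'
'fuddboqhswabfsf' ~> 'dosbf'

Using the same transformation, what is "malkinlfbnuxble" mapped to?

The pattern: keep one character in every 3, starting at position 3 (positions 3rd, 6th, 9th, ...).
So "malkinlfbnuxble" becomes "lnbxe".

lnbxe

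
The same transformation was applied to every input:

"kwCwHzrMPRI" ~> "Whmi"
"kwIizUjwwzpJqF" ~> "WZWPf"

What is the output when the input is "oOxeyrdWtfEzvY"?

oYwey

The pattern: keep one character in every 3, starting at position 2 (positions 2nd, 5th, 8th, ...), then flip the case of every letter.
Working it through for "oOxeyrdWtfEzvY": intermediate "OyWEY", final "oYwey".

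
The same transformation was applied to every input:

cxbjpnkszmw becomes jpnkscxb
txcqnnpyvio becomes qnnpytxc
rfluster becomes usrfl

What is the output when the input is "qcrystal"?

The pattern: delete the last 3 characters, then move the first 3 characters to the end (rotate left by 3).
Starting from "qcrystal": after the first operation, "qcrys"; after the second, "ysqcr".

ysqcr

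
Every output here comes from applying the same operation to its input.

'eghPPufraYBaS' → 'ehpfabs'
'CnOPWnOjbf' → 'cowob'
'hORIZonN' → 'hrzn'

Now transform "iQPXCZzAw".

ipczw

Rule — keep every other character starting from the first (positions 1st, 3rd, 5th, ...), then convert every letter to lowercase.
On "iQPXCZzAw": the first step gives "iPCzw", and the second then gives "ipczw".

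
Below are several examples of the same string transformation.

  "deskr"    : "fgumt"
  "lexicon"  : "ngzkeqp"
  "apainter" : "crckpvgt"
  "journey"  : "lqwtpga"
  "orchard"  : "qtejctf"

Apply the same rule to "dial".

Looking at the pairs, the operation is to shift every letter 2 places forward in the alphabet (wrapping around).
"dial" → "fkcn".

fkcn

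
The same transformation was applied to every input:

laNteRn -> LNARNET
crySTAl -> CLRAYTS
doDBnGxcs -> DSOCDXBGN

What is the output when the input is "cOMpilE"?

Looking at the pairs, the operation is to take characters alternately from the front and the back (1st, last, 2nd, 2nd-last, ...), then convert every letter to uppercase.
Applying that to "cOMpilE" gives "CEOLMIP".
(Check on "crySTAl": → "clrAyTS" → "CLRAYTS" ✓)

CEOLMIP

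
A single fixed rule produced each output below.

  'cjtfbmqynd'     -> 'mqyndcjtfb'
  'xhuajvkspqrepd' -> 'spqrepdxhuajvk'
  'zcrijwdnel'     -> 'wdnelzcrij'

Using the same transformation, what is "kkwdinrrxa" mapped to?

nrrxakkwdi

Each output is the input with this applied: swap the front and back halves of the string.
Applying that to "kkwdinrrxa" gives "nrrxakkwdi".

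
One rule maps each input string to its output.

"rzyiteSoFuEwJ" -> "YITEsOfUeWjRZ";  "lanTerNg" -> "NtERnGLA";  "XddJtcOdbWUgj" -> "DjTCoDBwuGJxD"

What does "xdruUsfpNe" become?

RUuSFPnEXD

The pattern: flip the case of every letter, then move the first 2 characters to the end (rotate left by 2).
Applying both steps to "xdruUsfpNe": "XDRUuSFPnE", then "RUuSFPnEXD".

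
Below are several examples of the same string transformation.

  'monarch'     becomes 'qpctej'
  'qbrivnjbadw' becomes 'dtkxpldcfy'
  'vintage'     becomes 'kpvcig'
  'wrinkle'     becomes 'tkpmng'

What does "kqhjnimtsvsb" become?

sjlpkovuxud

Looking at the pairs, the operation is to delete the first character, then shift every letter 2 places forward in the alphabet (wrapping around).
Working it through for "kqhjnimtsvsb": intermediate "qhjnimtsvsb", final "sjlpkovuxud".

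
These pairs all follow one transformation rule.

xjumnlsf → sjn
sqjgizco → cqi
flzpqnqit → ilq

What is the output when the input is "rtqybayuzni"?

ntbu

The transformation: move the last 3 characters to the front (rotate right by 3), then keep one character in every 3, starting at position 2 (positions 2nd, 5th, 8th, ...).
For "rtqybayuzni", step one produces "znirtqybayu"; step two turns that into "ntbu".
(Check on "sqjgizco": → "zcosqjgi" → "cqi" ✓)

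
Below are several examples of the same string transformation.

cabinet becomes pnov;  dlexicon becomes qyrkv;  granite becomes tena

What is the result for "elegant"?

What's happening: delete the last 3 characters, then shift every letter 13 places forward in the alphabet (wrapping around) — i.e. ROT13.
For "elegant", step one produces "eleg"; step two turns that into "ryrt".

ryrt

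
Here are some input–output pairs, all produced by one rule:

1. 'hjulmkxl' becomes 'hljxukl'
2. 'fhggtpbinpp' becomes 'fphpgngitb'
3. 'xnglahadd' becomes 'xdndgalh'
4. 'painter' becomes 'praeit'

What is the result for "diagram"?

The rule is to take characters alternately from the front and the back (1st, last, 2nd, 2nd-last, ...), then delete the last character.
For "diagram", step one produces "dmiaarg"; step two turns that into "dmiaar".

dmiaar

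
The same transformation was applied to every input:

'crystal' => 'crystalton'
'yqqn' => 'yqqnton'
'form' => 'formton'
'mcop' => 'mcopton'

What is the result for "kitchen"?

Each output is the input with this applied: append "ton".
"kitchen" → "kitchenton".

kitchenton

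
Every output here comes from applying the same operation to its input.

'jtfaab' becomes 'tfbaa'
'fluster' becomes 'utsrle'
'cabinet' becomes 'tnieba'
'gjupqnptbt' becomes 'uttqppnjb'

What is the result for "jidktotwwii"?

Rule — delete the first character, then sort the characters into reverse alphabetical order.
Starting from "jidktotwwii": after the first operation, "idktotwwii"; after the second, "wwttokiiid".
(Check on "cabinet": → "abinet" → "tnieba" ✓)

wwttokiiid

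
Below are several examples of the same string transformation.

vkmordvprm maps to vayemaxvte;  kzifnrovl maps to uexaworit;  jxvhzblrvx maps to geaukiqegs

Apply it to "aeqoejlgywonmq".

zvwxfhpusnxznj

Rule — reverse the string, then shift every letter 9 places forward in the alphabet (wrapping around).
Applying that to "aeqoejlgywonmq" gives "zvwxfhpusnxznj".
(Check on "jxvhzblrvx": → "xvrlbzhvxj" → "geaukiqegs" ✓)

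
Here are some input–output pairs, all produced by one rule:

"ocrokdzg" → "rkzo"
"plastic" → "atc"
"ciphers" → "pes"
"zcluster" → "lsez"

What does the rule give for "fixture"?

What's happening: move the first character to the end, then keep every other character starting from the second (positions 2nd, 4th, 6th, ...).
"fixture" → "ixturef" → "xue".

xue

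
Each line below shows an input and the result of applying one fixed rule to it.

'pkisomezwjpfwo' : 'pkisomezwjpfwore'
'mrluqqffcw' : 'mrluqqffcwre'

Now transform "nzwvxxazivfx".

nzwvxxazivfxre

Each output is the input with this applied: append "re".
So "nzwvxxazivfx" becomes "nzwvxxazivfxre".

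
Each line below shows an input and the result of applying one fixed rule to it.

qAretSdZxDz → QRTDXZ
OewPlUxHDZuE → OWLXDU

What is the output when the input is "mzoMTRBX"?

Looking at the pairs, the operation is to keep every other character starting from the first (positions 1st, 3rd, 5th, ...), then convert every letter to uppercase.
Applying both steps to "mzoMTRBX": "moTB", then "MOTB".

MOTB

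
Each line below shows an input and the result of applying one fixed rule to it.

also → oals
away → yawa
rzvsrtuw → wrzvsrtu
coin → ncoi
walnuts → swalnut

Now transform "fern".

nfer

What's happening: move the last character to the front.
Applying that to "fern" gives "nfer".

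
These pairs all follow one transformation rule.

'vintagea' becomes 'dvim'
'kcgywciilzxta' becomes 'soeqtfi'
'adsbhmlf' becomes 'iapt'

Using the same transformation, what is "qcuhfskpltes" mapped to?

ycnstm

The rule is to keep every other character starting from the first (positions 1st, 3rd, 5th, ...), then shift every letter 8 places forward in the alphabet (wrapping around).
On "qcuhfskpltes": the first step gives "qufkle", and the second then gives "ycnstm".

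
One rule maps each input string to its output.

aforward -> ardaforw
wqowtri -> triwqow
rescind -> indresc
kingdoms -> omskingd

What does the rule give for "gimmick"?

ickgimm

The transformation: move the last 3 characters to the front (rotate right by 3).
Doing the same to "gimmick": "ickgimm".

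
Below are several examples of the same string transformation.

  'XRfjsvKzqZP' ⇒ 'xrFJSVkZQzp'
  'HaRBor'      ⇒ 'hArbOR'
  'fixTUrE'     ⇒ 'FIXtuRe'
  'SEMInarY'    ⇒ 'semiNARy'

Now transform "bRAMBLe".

BramblE

What's happening: flip the case of every letter.
On "bRAMBLe" that produces "BramblE".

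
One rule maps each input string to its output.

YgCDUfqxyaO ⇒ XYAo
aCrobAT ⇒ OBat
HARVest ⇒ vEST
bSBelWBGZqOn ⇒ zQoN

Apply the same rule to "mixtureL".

The transformation: flip the case of every letter, then keep only the last 4 characters.
"mixtureL" → "MIXTUREl" → "UREl".

UREl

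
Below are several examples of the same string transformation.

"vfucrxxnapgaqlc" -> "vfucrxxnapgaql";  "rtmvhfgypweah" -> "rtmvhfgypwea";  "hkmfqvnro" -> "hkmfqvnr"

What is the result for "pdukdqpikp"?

pdukdqpik

Rule — delete the last character.
For "pdukdqpikp" the result is "pdukdqpik".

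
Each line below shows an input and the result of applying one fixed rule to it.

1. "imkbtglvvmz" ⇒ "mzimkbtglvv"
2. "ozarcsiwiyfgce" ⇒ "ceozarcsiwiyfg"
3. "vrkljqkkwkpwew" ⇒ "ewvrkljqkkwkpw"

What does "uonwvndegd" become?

gduonwvnde

Each output is the input with this applied: move the last 2 characters to the front (rotate right by 2).
On "uonwvndegd" that produces "gduonwvnde".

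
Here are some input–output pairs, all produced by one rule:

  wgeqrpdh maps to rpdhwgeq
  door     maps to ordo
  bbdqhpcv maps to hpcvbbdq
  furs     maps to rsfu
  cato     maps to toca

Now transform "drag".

Each output is the input with this applied: swap the front and back halves of the string.
For "drag" the result is "agdr".

agdr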